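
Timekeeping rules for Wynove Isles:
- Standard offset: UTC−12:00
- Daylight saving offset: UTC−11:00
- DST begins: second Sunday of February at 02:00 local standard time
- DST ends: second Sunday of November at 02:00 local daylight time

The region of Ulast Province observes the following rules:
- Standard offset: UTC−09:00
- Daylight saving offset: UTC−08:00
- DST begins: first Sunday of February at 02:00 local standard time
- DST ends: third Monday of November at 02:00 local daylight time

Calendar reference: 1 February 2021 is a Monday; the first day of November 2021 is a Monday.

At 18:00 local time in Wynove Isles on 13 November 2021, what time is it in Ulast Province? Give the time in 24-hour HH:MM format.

21:00

1 February 2021 is a Monday, so the first Sunday is February 7 and the second is February 14.
1 November 2021 is a Monday, so the first Sunday is November 7 and the second is November 14.
13 November 2021 falls between 14 February and 14 November, so daylight saving is in effect and Wynove Isles is at UTC−11:00.
18:00 Wynove Isles + 11h = 05:00 UTC (rolling into the next day, 14 November 2021).
1 February 2021 is a Monday, so the first Sunday is February 7.
1 November 2021 is a Monday, so the first Monday is November 1 and the third is November 15.
At the standard offset (UTC−09:00), 05:00 UTC − 9h = 20:00 Ulast Province standard time (rolling into the previous day, 13 November 2021).
The standard-time date in Ulast Province, 13 November 2021, falls between 7 February and 15 November, so daylight saving is in effect and Ulast Province is at UTC−08:00.
05:00 UTC − 8h = 21:00 Ulast Province (rolling into the previous day, 13 November 2021).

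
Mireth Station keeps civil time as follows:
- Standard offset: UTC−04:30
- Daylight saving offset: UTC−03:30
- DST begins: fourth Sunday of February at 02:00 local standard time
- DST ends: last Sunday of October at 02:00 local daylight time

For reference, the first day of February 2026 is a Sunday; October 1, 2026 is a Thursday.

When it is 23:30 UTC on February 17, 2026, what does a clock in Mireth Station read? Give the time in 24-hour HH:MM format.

1 February 2026 is a Sunday, so the first Sunday is February 1 and the fourth is February 22.
1 October 2026 is a Thursday, so Sundays fall on 4, 11, 18, 25; the last is October 25.
At the standard offset (UTC−04:30), 23:30 UTC − 4h30m = 19:00 Mireth Station standard time.
Daylight saving runs 22 February – 25 October; the standard-time date in Mireth Station, February 17, 2026, is outside that window, so Mireth Station is on standard time at UTC−04:30.
23:30 UTC − 4h30m = 19:00 local.

19:00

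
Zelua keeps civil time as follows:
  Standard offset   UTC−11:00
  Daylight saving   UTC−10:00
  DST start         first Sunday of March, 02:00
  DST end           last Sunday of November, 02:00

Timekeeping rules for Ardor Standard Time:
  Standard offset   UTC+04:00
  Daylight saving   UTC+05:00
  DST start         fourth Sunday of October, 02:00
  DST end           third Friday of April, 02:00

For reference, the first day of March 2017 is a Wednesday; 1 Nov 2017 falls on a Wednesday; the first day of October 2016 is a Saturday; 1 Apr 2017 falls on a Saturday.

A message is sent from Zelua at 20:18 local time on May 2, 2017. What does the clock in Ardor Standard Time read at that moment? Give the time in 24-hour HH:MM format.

10:18

1 March 2017 is a Wednesday, so the first Sunday is March 5.
1 November 2017 is a Wednesday, so Sundays fall on 5, 12, 19, 26; the last is November 26.
May 2, 2017 falls between 5 March and 26 November, so daylight saving is in effect and Zelua is at UTC−10:00.
20:18 Zelua + 10h = 06:18 UTC (rolling into the next day, 3 May 2017).
1 October 2016 is a Saturday, so the first Sunday is October 2 and the fourth is October 23.
1 April 2017 is a Saturday, so the first Friday is April 7 and the third is April 21.
At the standard offset (UTC+04:00), 06:18 UTC + 4h = 10:18 Ardor Standard Time standard time.
Daylight saving runs 23 October 2016 – 21 April 2017; the standard-time date in Ardor Standard Time, May 3, 2017, is outside that window, so Ardor Standard Time is on standard time at UTC+04:00.
06:18 UTC + 4h = 10:18 Ardor Standard Time.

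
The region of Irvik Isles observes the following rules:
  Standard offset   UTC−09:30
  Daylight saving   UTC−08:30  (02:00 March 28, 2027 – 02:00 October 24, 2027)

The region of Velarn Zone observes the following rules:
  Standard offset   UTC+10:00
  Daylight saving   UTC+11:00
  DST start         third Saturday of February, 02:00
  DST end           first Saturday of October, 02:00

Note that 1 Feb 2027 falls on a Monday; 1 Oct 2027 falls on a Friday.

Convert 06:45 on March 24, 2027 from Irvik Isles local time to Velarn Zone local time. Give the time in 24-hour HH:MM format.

March 24, 2027 is outside the daylight-saving period (28 March – 24 October), so Irvik Isles is on standard time, UTC−09:30.
06:45 Irvik Isles + 9h30m = 16:15 UTC.
1 February 2027 is a Monday, so the first Saturday is February 6 and the third is February 20.
1 October 2027 is a Friday, so the first Saturday is October 2.
At the standard offset (UTC+10:00), 16:15 UTC + 10h = 02:15 Velarn Zone standard time (rolling into the next day, 25 March 2027).
The standard-time date in Velarn Zone, March 25, 2027, lies within the daylight-saving period (20 February – 2 October), so Velarn Zone is on daylight time, UTC+11:00.
16:15 UTC + 11h = 03:15 Velarn Zone (rolling into the next day, 25 March 2027).

03:15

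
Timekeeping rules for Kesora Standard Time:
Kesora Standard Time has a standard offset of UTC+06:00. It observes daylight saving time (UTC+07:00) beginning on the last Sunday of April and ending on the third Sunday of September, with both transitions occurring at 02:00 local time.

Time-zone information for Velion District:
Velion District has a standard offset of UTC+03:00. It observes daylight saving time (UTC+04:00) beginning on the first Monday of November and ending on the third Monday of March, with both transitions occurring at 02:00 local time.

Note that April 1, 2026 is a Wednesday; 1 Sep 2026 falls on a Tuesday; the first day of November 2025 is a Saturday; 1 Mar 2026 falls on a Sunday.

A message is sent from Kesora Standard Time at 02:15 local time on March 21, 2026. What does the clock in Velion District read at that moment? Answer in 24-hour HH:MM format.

23:15

1 April 2026 is a Wednesday, so Sundays fall on 5, 12, 19, 26; the last is April 26.
1 September 2026 is a Tuesday, so the first Sunday is September 6 and the third is September 20.
March 21, 2026 does not fall between 26 April and 20 September, so daylight saving is not in effect and Kesora Standard Time is at UTC+06:00.
02:15 Kesora Standard Time − 6h = 20:15 UTC (rolling into the previous day, 20 March 2026).
1 November 2025 is a Saturday, so the first Monday is November 3.
1 March 2026 is a Sunday, so the first Monday is March 2 and the third is March 16.
At the standard offset (UTC+03:00), 20:15 UTC + 3h = 23:15 Velion District standard time.
Daylight saving runs 3 November 2025 – 16 March 2026; the standard-time date in Velion District, March 20, 2026, is outside that window, so Velion District is on standard time at UTC+03:00.
20:15 UTC + 3h = 23:15 Velion District.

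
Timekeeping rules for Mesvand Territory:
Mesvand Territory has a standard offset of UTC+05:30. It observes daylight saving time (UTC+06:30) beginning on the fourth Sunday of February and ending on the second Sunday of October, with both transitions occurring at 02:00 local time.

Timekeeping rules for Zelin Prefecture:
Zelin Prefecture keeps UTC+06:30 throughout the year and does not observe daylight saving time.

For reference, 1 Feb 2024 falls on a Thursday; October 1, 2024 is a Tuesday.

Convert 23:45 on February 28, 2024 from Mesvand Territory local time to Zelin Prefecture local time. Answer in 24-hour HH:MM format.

23:45

1 February 2024 is a Thursday, so the first Sunday is February 4 and the fourth is February 25.
1 October 2024 is a Tuesday, so the first Sunday is October 6 and the second is October 13.
February 28, 2024 falls between 25 February and 13 October, so daylight saving is in effect and Mesvand Territory is at UTC+06:30.
23:45 Mesvand Territory − 6h30m = 17:15 UTC.
Zelin Prefecture stays on UTC+06:30 all year.
17:15 UTC + 6h30m = 23:45 Zelin Prefecture.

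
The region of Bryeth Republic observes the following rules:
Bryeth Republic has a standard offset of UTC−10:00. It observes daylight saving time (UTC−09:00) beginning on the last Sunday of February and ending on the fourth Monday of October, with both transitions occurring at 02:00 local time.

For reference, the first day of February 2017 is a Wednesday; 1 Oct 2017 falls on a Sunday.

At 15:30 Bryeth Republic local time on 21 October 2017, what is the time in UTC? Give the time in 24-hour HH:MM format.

00:30

1 February 2017 is a Wednesday, so Sundays fall on 5, 12, 19, 26; the last is February 26.
1 October 2017 is a Sunday, so the first Monday is October 2 and the fourth is October 23.
21 October 2017 falls between 26 February and 23 October, so daylight saving is in effect and Bryeth Republic is at UTC−09:00.
15:30 local + 9h = 00:30 UTC (rolling into the next day, 22 October 2017).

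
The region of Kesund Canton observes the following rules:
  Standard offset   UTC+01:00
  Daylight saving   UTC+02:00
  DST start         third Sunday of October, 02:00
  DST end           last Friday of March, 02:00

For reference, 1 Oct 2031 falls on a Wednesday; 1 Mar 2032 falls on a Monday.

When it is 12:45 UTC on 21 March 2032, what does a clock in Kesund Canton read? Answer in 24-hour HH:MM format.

1 October 2031 is a Wednesday, so the first Sunday is October 5 and the third is October 19.
1 March 2032 is a Monday, so Fridays fall on 5, 12, 19, 26; the last is March 26.
At the standard offset (UTC+01:00), 12:45 UTC + 1h = 13:45 Kesund Canton standard time.
The standard-time date in Kesund Canton, 21 March 2032, lies within the daylight-saving period (19 October 2031 – 26 March 2032), so Kesund Canton is on daylight time, UTC+02:00.
12:45 UTC + 2h = 14:45 local.

14:45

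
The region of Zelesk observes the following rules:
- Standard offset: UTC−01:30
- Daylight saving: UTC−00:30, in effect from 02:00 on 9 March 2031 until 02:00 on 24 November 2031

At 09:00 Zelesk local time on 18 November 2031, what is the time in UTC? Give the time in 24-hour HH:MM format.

09:30

Daylight saving runs 9 March – 24 November; 18 November 2031 is inside that window, so Zelesk is at UTC−00:30.
09:00 local + 0h30m = 09:30 UTC.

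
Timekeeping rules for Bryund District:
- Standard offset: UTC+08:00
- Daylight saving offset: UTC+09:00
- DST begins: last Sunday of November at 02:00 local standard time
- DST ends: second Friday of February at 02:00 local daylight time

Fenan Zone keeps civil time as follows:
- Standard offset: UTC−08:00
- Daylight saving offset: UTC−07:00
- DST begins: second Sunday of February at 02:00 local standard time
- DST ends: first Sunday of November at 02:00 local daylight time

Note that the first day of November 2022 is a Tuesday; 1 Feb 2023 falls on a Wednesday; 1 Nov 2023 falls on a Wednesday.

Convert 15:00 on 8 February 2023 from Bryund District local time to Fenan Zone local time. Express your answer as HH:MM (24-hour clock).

22:00

1 November 2022 is a Tuesday, so Sundays fall on 6, 13, 20, 27; the last is November 27.
1 February 2023 is a Wednesday, so the first Friday is February 3 and the second is February 10.
8 February 2023 lies within the daylight-saving period (27 November 2022 – 10 February 2023), so Bryund District is on daylight time, UTC+09:00.
15:00 Bryund District − 9h = 06:00 UTC.
1 February 2023 is a Wednesday, so the first Sunday is February 5 and the second is February 12.
1 November 2023 is a Wednesday, so the first Sunday is November 5.
At the standard offset (UTC−08:00), 06:00 UTC − 8h = 22:00 Fenan Zone standard time (rolling into the previous day, 7 February 2023).
Daylight saving runs 12 February – 5 November; the standard-time date in Fenan Zone, 7 February 2023, is outside that window, so Fenan Zone is on standard time at UTC−08:00.
06:00 UTC − 8h = 22:00 Fenan Zone (rolling into the previous day, 7 February 2023).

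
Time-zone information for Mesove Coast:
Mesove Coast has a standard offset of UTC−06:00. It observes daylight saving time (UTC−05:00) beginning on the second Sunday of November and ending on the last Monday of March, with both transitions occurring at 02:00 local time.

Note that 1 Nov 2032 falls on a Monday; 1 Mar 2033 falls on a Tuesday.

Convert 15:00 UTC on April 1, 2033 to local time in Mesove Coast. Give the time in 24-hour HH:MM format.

1 November 2032 is a Monday, so the first Sunday is November 7 and the second is November 14.
1 March 2033 is a Tuesday, so Mondays fall on 7, 14, 21, 28; the last is March 28.
At the standard offset (UTC−06:00), 15:00 UTC − 6h = 09:00 Mesove Coast standard time.
Daylight saving runs 14 November 2032 – 28 March 2033; the standard-time date in Mesove Coast, April 1, 2033, is outside that window, so Mesove Coast is on standard time at UTC−06:00.
15:00 UTC − 6h = 09:00 local.

09:00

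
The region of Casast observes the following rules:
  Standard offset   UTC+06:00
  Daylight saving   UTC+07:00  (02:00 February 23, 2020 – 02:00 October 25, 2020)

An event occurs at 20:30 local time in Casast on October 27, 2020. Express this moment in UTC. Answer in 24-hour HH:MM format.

14:30

Daylight saving runs 23 February – 25 October; October 27, 2020 is outside that window, so Casast is on standard time at UTC+06:00.
20:30 local − 6h = 14:30 UTC.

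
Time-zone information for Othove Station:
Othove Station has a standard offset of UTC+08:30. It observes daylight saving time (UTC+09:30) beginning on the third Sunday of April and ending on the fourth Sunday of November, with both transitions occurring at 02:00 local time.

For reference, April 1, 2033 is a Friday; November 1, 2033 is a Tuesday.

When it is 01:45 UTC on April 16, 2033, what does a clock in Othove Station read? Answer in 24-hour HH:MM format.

1 April 2033 is a Friday, so the first Sunday is April 3 and the third is April 17.
1 November 2033 is a Tuesday, so the first Sunday is November 6 and the fourth is November 27.
At the standard offset (UTC+08:30), 01:45 UTC + 8h30m = 10:15 Othove Station standard time.
Daylight saving runs 17 April – 27 November; the standard-time date in Othove Station, April 16, 2033, is outside that window, so Othove Station is on standard time at UTC+08:30.
01:45 UTC + 8h30m = 10:15 local.

10:15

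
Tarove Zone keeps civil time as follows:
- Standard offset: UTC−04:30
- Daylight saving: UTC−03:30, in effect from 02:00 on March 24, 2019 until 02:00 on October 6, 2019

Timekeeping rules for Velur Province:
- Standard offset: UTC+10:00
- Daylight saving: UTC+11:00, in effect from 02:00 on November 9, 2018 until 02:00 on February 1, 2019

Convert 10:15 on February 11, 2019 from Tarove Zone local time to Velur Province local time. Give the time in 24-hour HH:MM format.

00:45

February 11, 2019 is outside the daylight-saving period (24 March – 6 October), so Tarove Zone is on standard time, UTC−04:30.
10:15 Tarove Zone + 4h30m = 14:45 UTC.
At the standard offset (UTC+10:00), 14:45 UTC + 10h = 00:45 Velur Province standard time (rolling into the next day, 12 February 2019).
Daylight saving runs 9 November 2018 – 1 February 2019; the standard-time date in Velur Province, February 12, 2019, is outside that window, so Velur Province is on standard time at UTC+10:00.
14:45 UTC + 10h = 00:45 Velur Province (rolling into the next day, 12 February 2019).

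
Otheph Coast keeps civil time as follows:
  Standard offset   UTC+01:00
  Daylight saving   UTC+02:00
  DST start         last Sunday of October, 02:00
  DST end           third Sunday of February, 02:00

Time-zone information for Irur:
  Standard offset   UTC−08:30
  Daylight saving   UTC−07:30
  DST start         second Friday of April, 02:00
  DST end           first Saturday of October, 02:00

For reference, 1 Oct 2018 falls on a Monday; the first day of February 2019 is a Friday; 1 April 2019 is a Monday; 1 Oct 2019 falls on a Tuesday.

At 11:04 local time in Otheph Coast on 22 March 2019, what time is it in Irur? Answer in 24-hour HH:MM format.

1 October 2018 is a Monday, so Sundays fall on 7, 14, 21, 28; the last is October 28.
1 February 2019 is a Friday, so the first Sunday is February 3 and the third is February 17.
Daylight saving runs 28 October 2018 – 17 February 2019; 22 March 2019 is outside that window, so Otheph Coast is on standard time at UTC+01:00.
11:04 Otheph Coast − 1h = 10:04 UTC.
1 April 2019 is a Monday, so the first Friday is April 5 and the second is April 12.
1 October 2019 is a Tuesday, so the first Saturday is October 5.
At the standard offset (UTC−08:30), 10:04 UTC − 8h30m = 01:34 Irur standard time.
The standard-time date in Irur, 22 March 2019, is outside the daylight-saving period (12 April – 5 October), so Irur is on standard time, UTC−08:30.
10:04 UTC − 8h30m = 01:34 Irur.

01:34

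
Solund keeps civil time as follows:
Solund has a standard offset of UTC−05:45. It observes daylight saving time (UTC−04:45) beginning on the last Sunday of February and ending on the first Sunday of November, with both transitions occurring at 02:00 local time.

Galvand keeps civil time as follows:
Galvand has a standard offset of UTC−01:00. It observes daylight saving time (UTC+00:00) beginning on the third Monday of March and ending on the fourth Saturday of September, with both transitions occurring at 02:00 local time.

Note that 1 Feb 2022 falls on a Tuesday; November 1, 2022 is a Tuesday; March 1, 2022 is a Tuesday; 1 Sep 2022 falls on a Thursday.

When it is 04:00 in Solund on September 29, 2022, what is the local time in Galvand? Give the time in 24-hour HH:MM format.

07:45

1 February 2022 is a Tuesday, so Sundays fall on 6, 13, 20, 27; the last is February 27.
1 November 2022 is a Tuesday, so the first Sunday is November 6.
Daylight saving runs 27 February – 6 November; September 29, 2022 is inside that window, so Solund is at UTC−04:45.
04:00 Solund + 4h45m = 08:45 UTC.
1 March 2022 is a Tuesday, so the first Monday is March 7 and the third is March 21.
1 September 2022 is a Thursday, so the first Saturday is September 3 and the fourth is September 24.
At the standard offset (UTC−01:00), 08:45 UTC − 1h = 07:45 Galvand standard time.
The standard-time date in Galvand, September 29, 2022, is outside the daylight-saving period (21 March – 24 September), so Galvand is on standard time, UTC−01:00.
08:45 UTC − 1h = 07:45 Galvand.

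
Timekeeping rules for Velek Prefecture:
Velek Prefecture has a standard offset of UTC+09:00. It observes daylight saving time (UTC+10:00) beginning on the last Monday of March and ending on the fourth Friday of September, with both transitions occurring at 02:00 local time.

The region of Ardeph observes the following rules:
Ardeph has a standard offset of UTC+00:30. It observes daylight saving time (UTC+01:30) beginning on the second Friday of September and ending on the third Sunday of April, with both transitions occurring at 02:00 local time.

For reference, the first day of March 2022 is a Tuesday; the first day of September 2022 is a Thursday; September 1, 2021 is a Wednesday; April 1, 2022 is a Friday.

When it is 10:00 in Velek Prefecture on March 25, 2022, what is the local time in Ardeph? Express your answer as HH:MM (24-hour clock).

1 March 2022 is a Tuesday, so Mondays fall on 7, 14, 21, 28; the last is March 28.
1 September 2022 is a Thursday, so the first Friday is September 2 and the fourth is September 23.
March 25, 2022 is outside the daylight-saving period (28 March – 23 September), so Velek Prefecture is on standard time, UTC+09:00.
10:00 Velek Prefecture − 9h = 01:00 UTC.
1 September 2021 is a Wednesday, so the first Friday is September 3 and the second is September 10.
1 April 2022 is a Friday, so the first Sunday is April 3 and the third is April 17.
At the standard offset (UTC+00:30), 01:00 UTC + 0h30m = 01:30 Ardeph standard time.
The standard-time date in Ardeph, March 25, 2022, lies within the daylight-saving period (10 September 2021 – 17 April 2022), so Ardeph is on daylight time, UTC+01:30.
01:00 UTC + 1h30m = 02:30 Ardeph.

02:30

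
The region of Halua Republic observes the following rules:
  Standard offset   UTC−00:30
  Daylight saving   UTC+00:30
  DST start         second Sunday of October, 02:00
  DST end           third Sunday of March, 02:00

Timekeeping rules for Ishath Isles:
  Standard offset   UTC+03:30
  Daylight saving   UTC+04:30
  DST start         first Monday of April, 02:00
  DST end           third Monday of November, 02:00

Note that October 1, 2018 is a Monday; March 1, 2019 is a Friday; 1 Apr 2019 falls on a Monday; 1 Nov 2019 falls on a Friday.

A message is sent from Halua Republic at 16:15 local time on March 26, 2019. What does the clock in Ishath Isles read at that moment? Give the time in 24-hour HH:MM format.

20:15

1 October 2018 is a Monday, so the first Sunday is October 7 and the second is October 14.
1 March 2019 is a Friday, so the first Sunday is March 3 and the third is March 17.
March 26, 2019 is outside the daylight-saving period (14 October 2018 – 17 March 2019), so Halua Republic is on standard time, UTC−00:30.
16:15 Halua Republic + 0h30m = 16:45 UTC.
1 April 2019 is a Monday, so the first Monday is April 1.
1 November 2019 is a Friday, so the first Monday is November 4 and the third is November 18.
At the standard offset (UTC+03:30), 16:45 UTC + 3h30m = 20:15 Ishath Isles standard time.
Daylight saving runs 1 April – 18 November; the standard-time date in Ishath Isles, March 26, 2019, is outside that window, so Ishath Isles is on standard time at UTC+03:30.
16:45 UTC + 3h30m = 20:15 Ishath Isles.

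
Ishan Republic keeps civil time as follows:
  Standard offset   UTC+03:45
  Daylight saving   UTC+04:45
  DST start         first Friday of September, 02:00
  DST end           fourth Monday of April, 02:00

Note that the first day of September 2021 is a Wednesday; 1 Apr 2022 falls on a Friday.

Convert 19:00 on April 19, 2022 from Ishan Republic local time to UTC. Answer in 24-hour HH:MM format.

1 September 2021 is a Wednesday, so the first Friday is September 3.
1 April 2022 is a Friday, so the first Monday is April 4 and the fourth is April 25.
April 19, 2022 lies within the daylight-saving period (3 September 2021 – 25 April 2022), so Ishan Republic is on daylight time, UTC+04:45.
19:00 local − 4h45m = 14:15 UTC.

14:15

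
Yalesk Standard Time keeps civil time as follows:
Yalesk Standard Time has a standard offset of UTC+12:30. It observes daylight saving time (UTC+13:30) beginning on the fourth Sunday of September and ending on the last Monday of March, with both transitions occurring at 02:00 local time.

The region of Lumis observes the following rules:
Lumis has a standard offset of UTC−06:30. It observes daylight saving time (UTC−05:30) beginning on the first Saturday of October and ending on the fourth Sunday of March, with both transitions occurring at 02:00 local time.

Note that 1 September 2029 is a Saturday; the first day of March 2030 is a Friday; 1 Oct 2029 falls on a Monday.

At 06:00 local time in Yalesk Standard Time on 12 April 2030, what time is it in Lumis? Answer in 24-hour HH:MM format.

1 September 2029 is a Saturday, so the first Sunday is September 2 and the fourth is September 23.
1 March 2030 is a Friday, so Mondays fall on 4, 11, 18, 25; the last is March 25.
Daylight saving runs 23 September 2029 – 25 March 2030; 12 April 2030 is outside that window, so Yalesk Standard Time is on standard time at UTC+12:30.
06:00 Yalesk Standard Time − 12h30m = 17:30 UTC (rolling into the previous day, 11 April 2030).
1 October 2029 is a Monday, so the first Saturday is October 6.
1 March 2030 is a Friday, so the first Sunday is March 3 and the fourth is March 24.
At the standard offset (UTC−06:30), 17:30 UTC − 6h30m = 11:00 Lumis standard time.
The standard-time date in Lumis, 11 April 2030, is outside the daylight-saving period (6 October 2029 – 24 March 2030), so Lumis is on standard time, UTC−06:30.
17:30 UTC − 6h30m = 11:00 Lumis.

11:00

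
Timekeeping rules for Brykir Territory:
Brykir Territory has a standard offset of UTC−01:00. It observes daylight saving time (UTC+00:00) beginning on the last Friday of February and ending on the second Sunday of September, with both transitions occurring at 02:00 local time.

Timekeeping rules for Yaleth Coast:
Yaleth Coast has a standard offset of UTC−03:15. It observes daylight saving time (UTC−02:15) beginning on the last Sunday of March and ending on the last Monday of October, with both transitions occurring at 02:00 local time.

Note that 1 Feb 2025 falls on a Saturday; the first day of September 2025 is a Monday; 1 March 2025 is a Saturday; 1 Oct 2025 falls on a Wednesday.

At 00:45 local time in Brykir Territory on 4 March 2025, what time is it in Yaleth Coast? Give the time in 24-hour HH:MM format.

21:30

1 February 2025 is a Saturday, so Fridays fall on 7, 14, 21, 28; the last is February 28.
1 September 2025 is a Monday, so the first Sunday is September 7 and the second is September 14.
4 March 2025 falls between 28 February and 14 September, so daylight saving is in effect and Brykir Territory is at UTC+00:00.
00:45 Brykir Territory − 0h = 00:45 UTC.
1 March 2025 is a Saturday, so Sundays fall on 2, 9, 16, 23, 30; the last is March 30.
1 October 2025 is a Wednesday, so Mondays fall on 6, 13, 20, 27; the last is October 27.
At the standard offset (UTC−03:15), 00:45 UTC − 3h15m = 21:30 Yaleth Coast standard time (rolling into the previous day, 3 March 2025).
The standard-time date in Yaleth Coast, 3 March 2025, is outside the daylight-saving period (30 March – 27 October), so Yaleth Coast is on standard time, UTC−03:15.
00:45 UTC − 3h15m = 21:30 Yaleth Coast (rolling into the previous day, 3 March 2025).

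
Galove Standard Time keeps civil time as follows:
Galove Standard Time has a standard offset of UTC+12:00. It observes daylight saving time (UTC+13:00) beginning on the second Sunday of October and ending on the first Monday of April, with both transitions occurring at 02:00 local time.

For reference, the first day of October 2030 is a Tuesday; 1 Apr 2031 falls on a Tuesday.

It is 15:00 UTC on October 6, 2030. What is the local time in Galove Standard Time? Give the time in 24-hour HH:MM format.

03:00

1 October 2030 is a Tuesday, so the first Sunday is October 6 and the second is October 13.
1 April 2031 is a Tuesday, so the first Monday is April 7.
At the standard offset (UTC+12:00), 15:00 UTC + 12h = 03:00 Galove Standard Time standard time (rolling into the next day, 7 October 2030).
Daylight saving runs 13 October 2030 – 7 April 2031; the standard-time date in Galove Standard Time, October 7, 2030, is outside that window, so Galove Standard Time is on standard time at UTC+12:00.
15:00 UTC + 12h = 03:00 local (rolling into the next day, 7 October 2030).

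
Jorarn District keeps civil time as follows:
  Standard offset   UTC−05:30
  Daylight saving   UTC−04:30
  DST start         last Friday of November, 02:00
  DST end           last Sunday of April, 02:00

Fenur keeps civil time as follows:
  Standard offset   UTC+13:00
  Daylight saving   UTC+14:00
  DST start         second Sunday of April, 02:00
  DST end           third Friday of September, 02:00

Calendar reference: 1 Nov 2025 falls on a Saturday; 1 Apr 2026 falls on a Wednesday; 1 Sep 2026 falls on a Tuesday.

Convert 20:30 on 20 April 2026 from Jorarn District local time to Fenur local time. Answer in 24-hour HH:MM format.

1 November 2025 is a Saturday, so Fridays fall on 7, 14, 21, 28; the last is November 28.
1 April 2026 is a Wednesday, so Sundays fall on 5, 12, 19, 26; the last is April 26.
20 April 2026 lies within the daylight-saving period (28 November 2025 – 26 April 2026), so Jorarn District is on daylight time, UTC−04:30.
20:30 Jorarn District + 4h30m = 01:00 UTC (rolling into the next day, 21 April 2026).
1 April 2026 is a Wednesday, so the first Sunday is April 5 and the second is April 12.
1 September 2026 is a Tuesday, so the first Friday is September 4 and the third is September 18.
At the standard offset (UTC+13:00), 01:00 UTC + 13h = 14:00 Fenur standard time.
The standard-time date in Fenur, 21 April 2026, falls between 12 April and 18 September, so daylight saving is in effect and Fenur is at UTC+14:00.
01:00 UTC + 14h = 15:00 Fenur.

15:00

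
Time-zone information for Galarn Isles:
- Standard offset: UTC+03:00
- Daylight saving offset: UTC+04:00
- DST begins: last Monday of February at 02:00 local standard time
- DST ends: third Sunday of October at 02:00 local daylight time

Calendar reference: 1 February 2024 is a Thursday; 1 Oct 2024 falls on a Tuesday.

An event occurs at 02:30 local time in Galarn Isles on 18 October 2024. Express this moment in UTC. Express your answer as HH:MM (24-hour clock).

22:30

1 February 2024 is a Thursday, so Mondays fall on 5, 12, 19, 26; the last is February 26.
1 October 2024 is a Tuesday, so the first Sunday is October 6 and the third is October 20.
18 October 2024 falls between 26 February and 20 October, so daylight saving is in effect and Galarn Isles is at UTC+04:00.
02:30 local − 4h = 22:30 UTC (rolling into the previous day, 17 October 2024).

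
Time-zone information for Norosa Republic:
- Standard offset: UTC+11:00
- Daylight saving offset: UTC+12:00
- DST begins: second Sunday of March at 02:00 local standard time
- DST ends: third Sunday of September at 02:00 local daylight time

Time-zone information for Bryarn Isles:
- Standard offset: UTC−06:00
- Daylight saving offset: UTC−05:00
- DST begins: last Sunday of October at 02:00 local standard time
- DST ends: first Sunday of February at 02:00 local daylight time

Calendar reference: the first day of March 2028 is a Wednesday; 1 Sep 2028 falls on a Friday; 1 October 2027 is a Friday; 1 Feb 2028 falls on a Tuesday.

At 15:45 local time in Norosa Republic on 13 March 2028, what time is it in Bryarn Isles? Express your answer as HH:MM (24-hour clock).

1 March 2028 is a Wednesday, so the first Sunday is March 5 and the second is March 12.
1 September 2028 is a Friday, so the first Sunday is September 3 and the third is September 17.
13 March 2028 falls between 12 March and 17 September, so daylight saving is in effect and Norosa Republic is at UTC+12:00.
15:45 Norosa Republic − 12h = 03:45 UTC.
1 October 2027 is a Friday, so Sundays fall on 3, 10, 17, 24, 31; the last is October 31.
1 February 2028 is a Tuesday, so the first Sunday is February 6.
At the standard offset (UTC−06:00), 03:45 UTC − 6h = 21:45 Bryarn Isles standard time (rolling into the previous day, 12 March 2028).
Daylight saving runs 31 October 2027 – 6 February 2028; the standard-time date in Bryarn Isles, 12 March 2028, is outside that window, so Bryarn Isles is on standard time at UTC−06:00.
03:45 UTC − 6h = 21:45 Bryarn Isles (rolling into the previous day, 12 March 2028).

21:45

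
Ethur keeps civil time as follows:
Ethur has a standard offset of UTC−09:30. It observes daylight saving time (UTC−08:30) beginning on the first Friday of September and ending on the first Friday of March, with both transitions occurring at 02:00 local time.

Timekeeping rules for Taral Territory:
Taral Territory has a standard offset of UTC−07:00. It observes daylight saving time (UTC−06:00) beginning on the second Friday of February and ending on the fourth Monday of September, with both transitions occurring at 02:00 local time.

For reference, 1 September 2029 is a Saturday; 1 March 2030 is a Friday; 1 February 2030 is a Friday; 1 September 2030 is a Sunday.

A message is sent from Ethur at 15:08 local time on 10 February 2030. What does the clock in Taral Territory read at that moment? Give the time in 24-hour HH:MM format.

1 September 2029 is a Saturday, so the first Friday is September 7.
1 March 2030 is a Friday, so the first Friday is March 1.
10 February 2030 falls between 7 September 2029 and 1 March 2030, so daylight saving is in effect and Ethur is at UTC−08:30.
15:08 Ethur + 8h30m = 23:38 UTC.
1 February 2030 is a Friday, so the first Friday is February 1 and the second is February 8.
1 September 2030 is a Sunday, so the first Monday is September 2 and the fourth is September 23.
At the standard offset (UTC−07:00), 23:38 UTC − 7h = 16:38 Taral Territory standard time.
The standard-time date in Taral Territory, 10 February 2030, falls between 8 February and 23 September, so daylight saving is in effect and Taral Territory is at UTC−06:00.
23:38 UTC − 6h = 17:38 Taral Territory.

17:38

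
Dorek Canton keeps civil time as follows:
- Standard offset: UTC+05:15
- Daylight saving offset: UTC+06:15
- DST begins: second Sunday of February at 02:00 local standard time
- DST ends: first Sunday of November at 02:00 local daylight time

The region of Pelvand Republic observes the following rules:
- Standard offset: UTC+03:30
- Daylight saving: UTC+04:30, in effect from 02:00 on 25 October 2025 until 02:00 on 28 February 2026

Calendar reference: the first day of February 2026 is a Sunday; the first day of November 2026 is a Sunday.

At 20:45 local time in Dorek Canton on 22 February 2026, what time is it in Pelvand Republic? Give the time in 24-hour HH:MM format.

19:00

1 February 2026 is a Sunday, so the first Sunday is February 1 and the second is February 8.
1 November 2026 is a Sunday, so the first Sunday is November 1.
Daylight saving runs 8 February – 1 November; 22 February 2026 is inside that window, so Dorek Canton is at UTC+06:15.
20:45 Dorek Canton − 6h15m = 14:30 UTC.
At the standard offset (UTC+03:30), 14:30 UTC + 3h30m = 18:00 Pelvand Republic standard time.
Daylight saving runs 25 October 2025 – 28 February 2026; the standard-time date in Pelvand Republic, 22 February 2026, is inside that window, so Pelvand Republic is at UTC+04:30.
14:30 UTC + 4h30m = 19:00 Pelvand Republic.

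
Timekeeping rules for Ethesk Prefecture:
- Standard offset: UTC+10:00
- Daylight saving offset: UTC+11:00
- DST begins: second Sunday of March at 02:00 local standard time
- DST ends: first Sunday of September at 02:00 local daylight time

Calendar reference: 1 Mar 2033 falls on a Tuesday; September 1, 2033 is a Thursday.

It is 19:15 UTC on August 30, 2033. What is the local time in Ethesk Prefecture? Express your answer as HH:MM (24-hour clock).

06:15

1 March 2033 is a Tuesday, so the first Sunday is March 6 and the second is March 13.
1 September 2033 is a Thursday, so the first Sunday is September 4.
At the standard offset (UTC+10:00), 19:15 UTC + 10h = 05:15 Ethesk Prefecture standard time (rolling into the next day, 31 August 2033).
Daylight saving runs 13 March – 4 September; the standard-time date in Ethesk Prefecture, August 31, 2033, is inside that window, so Ethesk Prefecture is at UTC+11:00.
19:15 UTC + 11h = 06:15 local (rolling into the next day, 31 August 2033).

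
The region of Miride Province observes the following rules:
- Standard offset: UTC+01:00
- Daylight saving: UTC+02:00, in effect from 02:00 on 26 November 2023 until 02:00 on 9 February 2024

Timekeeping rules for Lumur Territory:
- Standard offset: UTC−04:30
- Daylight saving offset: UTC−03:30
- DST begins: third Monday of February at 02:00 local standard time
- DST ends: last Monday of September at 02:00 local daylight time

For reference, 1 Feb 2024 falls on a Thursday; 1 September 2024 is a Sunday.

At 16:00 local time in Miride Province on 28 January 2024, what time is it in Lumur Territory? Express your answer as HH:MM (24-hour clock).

09:30

Daylight saving runs 26 November 2023 – 9 February 2024; 28 January 2024 is inside that window, so Miride Province is at UTC+02:00.
16:00 Miride Province − 2h = 14:00 UTC.
1 February 2024 is a Thursday, so the first Monday is February 5 and the third is February 19.
1 September 2024 is a Sunday, so Mondays fall on 2, 9, 16, 23, 30; the last is September 30.
At the standard offset (UTC−04:30), 14:00 UTC − 4h30m = 09:30 Lumur Territory standard time.
The standard-time date in Lumur Territory, 28 January 2024, does not fall between 19 February and 30 September, so daylight saving is not in effect and Lumur Territory is at UTC−04:30.
14:00 UTC − 4h30m = 09:30 Lumur Territory.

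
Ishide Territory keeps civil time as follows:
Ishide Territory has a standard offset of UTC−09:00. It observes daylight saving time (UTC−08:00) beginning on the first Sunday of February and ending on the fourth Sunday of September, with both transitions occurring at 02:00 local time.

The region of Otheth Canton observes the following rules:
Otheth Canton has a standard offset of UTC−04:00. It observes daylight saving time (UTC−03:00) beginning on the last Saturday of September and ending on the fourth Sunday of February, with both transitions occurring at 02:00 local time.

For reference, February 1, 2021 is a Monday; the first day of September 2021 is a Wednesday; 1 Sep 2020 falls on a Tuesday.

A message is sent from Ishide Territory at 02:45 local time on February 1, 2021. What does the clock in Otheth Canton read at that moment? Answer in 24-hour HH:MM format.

08:45

1 February 2021 is a Monday, so the first Sunday is February 7.
1 September 2021 is a Wednesday, so the first Sunday is September 5 and the fourth is September 26.
Daylight saving runs 7 February – 26 September; February 1, 2021 is outside that window, so Ishide Territory is on standard time at UTC−09:00.
02:45 Ishide Territory + 9h = 11:45 UTC.
1 September 2020 is a Tuesday, so Saturdays fall on 5, 12, 19, 26; the last is September 26.
1 February 2021 is a Monday, so the first Sunday is February 7 and the fourth is February 28.
At the standard offset (UTC−04:00), 11:45 UTC − 4h = 07:45 Otheth Canton standard time.
Daylight saving runs 26 September 2020 – 28 February 2021; the standard-time date in Otheth Canton, February 1, 2021, is inside that window, so Otheth Canton is at UTC−03:00.
11:45 UTC − 3h = 08:45 Otheth Canton.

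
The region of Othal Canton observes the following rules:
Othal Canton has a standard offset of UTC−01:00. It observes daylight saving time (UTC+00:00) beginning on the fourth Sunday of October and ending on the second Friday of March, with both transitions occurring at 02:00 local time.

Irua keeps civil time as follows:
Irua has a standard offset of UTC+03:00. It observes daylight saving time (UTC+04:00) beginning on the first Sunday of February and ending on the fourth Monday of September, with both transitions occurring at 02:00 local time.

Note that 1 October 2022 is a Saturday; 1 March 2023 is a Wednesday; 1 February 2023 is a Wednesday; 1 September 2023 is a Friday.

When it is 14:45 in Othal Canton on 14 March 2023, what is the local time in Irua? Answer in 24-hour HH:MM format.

19:45

1 October 2022 is a Saturday, so the first Sunday is October 2 and the fourth is October 23.
1 March 2023 is a Wednesday, so the first Friday is March 3 and the second is March 10.
Daylight saving runs 23 October 2022 – 10 March 2023; 14 March 2023 is outside that window, so Othal Canton is on standard time at UTC−01:00.
14:45 Othal Canton + 1h = 15:45 UTC.
1 February 2023 is a Wednesday, so the first Sunday is February 5.
1 September 2023 is a Friday, so the first Monday is September 4 and the fourth is September 25.
At the standard offset (UTC+03:00), 15:45 UTC + 3h = 18:45 Irua standard time.
The standard-time date in Irua, 14 March 2023, lies within the daylight-saving period (5 February – 25 September), so Irua is on daylight time, UTC+04:00.
15:45 UTC + 4h = 19:45 Irua.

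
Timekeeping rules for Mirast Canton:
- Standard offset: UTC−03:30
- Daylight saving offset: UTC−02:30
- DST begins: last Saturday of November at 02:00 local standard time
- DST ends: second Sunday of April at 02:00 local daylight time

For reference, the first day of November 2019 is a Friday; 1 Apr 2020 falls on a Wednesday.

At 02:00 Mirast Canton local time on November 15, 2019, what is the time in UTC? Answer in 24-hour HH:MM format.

1 November 2019 is a Friday, so Saturdays fall on 2, 9, 16, 23, 30; the last is November 30.
1 April 2020 is a Wednesday, so the first Sunday is April 5 and the second is April 12.
November 15, 2019 is outside the daylight-saving period (30 November 2019 – 12 April 2020), so Mirast Canton is on standard time, UTC−03:30.
02:00 local + 3h30m = 05:30 UTC.

05:30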